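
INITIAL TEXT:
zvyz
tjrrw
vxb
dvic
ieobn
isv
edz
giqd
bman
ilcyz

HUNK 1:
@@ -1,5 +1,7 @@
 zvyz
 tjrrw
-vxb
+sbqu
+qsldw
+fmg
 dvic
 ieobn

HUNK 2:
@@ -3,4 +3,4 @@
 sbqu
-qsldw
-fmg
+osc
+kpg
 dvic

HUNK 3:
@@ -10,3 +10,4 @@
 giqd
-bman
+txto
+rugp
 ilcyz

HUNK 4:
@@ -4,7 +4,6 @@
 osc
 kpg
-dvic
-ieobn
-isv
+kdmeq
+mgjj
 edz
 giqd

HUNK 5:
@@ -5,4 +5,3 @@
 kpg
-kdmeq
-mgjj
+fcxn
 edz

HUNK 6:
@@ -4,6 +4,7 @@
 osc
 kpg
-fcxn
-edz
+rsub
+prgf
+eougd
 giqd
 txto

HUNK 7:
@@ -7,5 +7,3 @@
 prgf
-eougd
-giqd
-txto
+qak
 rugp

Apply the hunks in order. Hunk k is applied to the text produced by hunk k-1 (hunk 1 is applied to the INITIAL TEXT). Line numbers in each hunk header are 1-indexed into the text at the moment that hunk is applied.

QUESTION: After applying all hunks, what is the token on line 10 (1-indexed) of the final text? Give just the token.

Answer: ilcyz

Derivation:
Hunk 1: at line 1 remove [vxb] add [sbqu,qsldw,fmg] -> 12 lines: zvyz tjrrw sbqu qsldw fmg dvic ieobn isv edz giqd bman ilcyz
Hunk 2: at line 3 remove [qsldw,fmg] add [osc,kpg] -> 12 lines: zvyz tjrrw sbqu osc kpg dvic ieobn isv edz giqd bman ilcyz
Hunk 3: at line 10 remove [bman] add [txto,rugp] -> 13 lines: zvyz tjrrw sbqu osc kpg dvic ieobn isv edz giqd txto rugp ilcyz
Hunk 4: at line 4 remove [dvic,ieobn,isv] add [kdmeq,mgjj] -> 12 lines: zvyz tjrrw sbqu osc kpg kdmeq mgjj edz giqd txto rugp ilcyz
Hunk 5: at line 5 remove [kdmeq,mgjj] add [fcxn] -> 11 lines: zvyz tjrrw sbqu osc kpg fcxn edz giqd txto rugp ilcyz
Hunk 6: at line 4 remove [fcxn,edz] add [rsub,prgf,eougd] -> 12 lines: zvyz tjrrw sbqu osc kpg rsub prgf eougd giqd txto rugp ilcyz
Hunk 7: at line 7 remove [eougd,giqd,txto] add [qak] -> 10 lines: zvyz tjrrw sbqu osc kpg rsub prgf qak rugp ilcyz
Final line 10: ilcyz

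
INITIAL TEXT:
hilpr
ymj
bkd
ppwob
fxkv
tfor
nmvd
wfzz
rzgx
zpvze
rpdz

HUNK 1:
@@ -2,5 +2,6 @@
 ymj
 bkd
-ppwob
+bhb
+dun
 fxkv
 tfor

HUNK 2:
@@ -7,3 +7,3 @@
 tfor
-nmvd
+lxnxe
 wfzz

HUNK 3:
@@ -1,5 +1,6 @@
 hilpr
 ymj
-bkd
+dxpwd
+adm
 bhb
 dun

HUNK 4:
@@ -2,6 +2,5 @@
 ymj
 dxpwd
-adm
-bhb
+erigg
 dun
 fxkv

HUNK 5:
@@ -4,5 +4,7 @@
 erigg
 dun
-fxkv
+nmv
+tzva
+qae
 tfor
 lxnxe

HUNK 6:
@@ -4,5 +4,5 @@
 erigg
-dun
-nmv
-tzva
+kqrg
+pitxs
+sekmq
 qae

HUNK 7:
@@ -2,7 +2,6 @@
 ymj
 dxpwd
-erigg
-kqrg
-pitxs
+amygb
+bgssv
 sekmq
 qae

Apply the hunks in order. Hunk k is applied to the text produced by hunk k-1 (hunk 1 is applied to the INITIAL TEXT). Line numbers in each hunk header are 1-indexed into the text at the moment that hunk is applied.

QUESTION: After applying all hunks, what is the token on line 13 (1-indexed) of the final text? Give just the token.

Answer: rpdz

Derivation:
Hunk 1: at line 2 remove [ppwob] add [bhb,dun] -> 12 lines: hilpr ymj bkd bhb dun fxkv tfor nmvd wfzz rzgx zpvze rpdz
Hunk 2: at line 7 remove [nmvd] add [lxnxe] -> 12 lines: hilpr ymj bkd bhb dun fxkv tfor lxnxe wfzz rzgx zpvze rpdz
Hunk 3: at line 1 remove [bkd] add [dxpwd,adm] -> 13 lines: hilpr ymj dxpwd adm bhb dun fxkv tfor lxnxe wfzz rzgx zpvze rpdz
Hunk 4: at line 2 remove [adm,bhb] add [erigg] -> 12 lines: hilpr ymj dxpwd erigg dun fxkv tfor lxnxe wfzz rzgx zpvze rpdz
Hunk 5: at line 4 remove [fxkv] add [nmv,tzva,qae] -> 14 lines: hilpr ymj dxpwd erigg dun nmv tzva qae tfor lxnxe wfzz rzgx zpvze rpdz
Hunk 6: at line 4 remove [dun,nmv,tzva] add [kqrg,pitxs,sekmq] -> 14 lines: hilpr ymj dxpwd erigg kqrg pitxs sekmq qae tfor lxnxe wfzz rzgx zpvze rpdz
Hunk 7: at line 2 remove [erigg,kqrg,pitxs] add [amygb,bgssv] -> 13 lines: hilpr ymj dxpwd amygb bgssv sekmq qae tfor lxnxe wfzz rzgx zpvze rpdz
Final line 13: rpdz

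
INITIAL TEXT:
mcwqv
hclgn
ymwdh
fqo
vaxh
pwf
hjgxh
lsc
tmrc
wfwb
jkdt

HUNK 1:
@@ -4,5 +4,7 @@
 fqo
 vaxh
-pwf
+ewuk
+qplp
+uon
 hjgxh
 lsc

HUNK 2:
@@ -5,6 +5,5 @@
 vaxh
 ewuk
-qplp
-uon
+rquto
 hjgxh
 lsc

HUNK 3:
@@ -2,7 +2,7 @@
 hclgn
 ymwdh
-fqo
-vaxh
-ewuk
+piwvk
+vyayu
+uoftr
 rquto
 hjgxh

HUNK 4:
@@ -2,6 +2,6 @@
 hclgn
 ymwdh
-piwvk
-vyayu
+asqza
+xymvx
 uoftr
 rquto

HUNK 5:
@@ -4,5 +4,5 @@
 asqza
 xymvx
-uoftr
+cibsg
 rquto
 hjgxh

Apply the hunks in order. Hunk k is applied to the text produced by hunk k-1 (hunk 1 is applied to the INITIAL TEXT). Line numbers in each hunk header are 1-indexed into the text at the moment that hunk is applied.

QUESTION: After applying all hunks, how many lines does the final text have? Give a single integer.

Answer: 12

Derivation:
Hunk 1: at line 4 remove [pwf] add [ewuk,qplp,uon] -> 13 lines: mcwqv hclgn ymwdh fqo vaxh ewuk qplp uon hjgxh lsc tmrc wfwb jkdt
Hunk 2: at line 5 remove [qplp,uon] add [rquto] -> 12 lines: mcwqv hclgn ymwdh fqo vaxh ewuk rquto hjgxh lsc tmrc wfwb jkdt
Hunk 3: at line 2 remove [fqo,vaxh,ewuk] add [piwvk,vyayu,uoftr] -> 12 lines: mcwqv hclgn ymwdh piwvk vyayu uoftr rquto hjgxh lsc tmrc wfwb jkdt
Hunk 4: at line 2 remove [piwvk,vyayu] add [asqza,xymvx] -> 12 lines: mcwqv hclgn ymwdh asqza xymvx uoftr rquto hjgxh lsc tmrc wfwb jkdt
Hunk 5: at line 4 remove [uoftr] add [cibsg] -> 12 lines: mcwqv hclgn ymwdh asqza xymvx cibsg rquto hjgxh lsc tmrc wfwb jkdt
Final line count: 12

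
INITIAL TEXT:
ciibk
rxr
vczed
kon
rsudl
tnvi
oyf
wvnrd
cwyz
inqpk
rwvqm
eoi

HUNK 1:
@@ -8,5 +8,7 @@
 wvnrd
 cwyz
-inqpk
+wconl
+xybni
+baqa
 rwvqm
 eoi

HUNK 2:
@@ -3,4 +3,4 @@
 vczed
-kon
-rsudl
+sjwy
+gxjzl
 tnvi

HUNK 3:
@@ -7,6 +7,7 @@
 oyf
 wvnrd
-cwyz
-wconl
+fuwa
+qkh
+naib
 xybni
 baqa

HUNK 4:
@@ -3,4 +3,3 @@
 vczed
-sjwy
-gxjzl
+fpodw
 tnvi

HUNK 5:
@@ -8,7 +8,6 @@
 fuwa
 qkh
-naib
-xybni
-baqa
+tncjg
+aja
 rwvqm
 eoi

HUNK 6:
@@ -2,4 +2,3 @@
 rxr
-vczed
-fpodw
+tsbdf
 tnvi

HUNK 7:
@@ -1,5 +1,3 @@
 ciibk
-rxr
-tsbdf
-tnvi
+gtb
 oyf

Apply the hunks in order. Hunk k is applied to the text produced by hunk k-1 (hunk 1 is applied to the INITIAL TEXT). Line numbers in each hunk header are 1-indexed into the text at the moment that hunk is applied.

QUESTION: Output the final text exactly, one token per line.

Answer: ciibk
gtb
oyf
wvnrd
fuwa
qkh
tncjg
aja
rwvqm
eoi

Derivation:
Hunk 1: at line 8 remove [inqpk] add [wconl,xybni,baqa] -> 14 lines: ciibk rxr vczed kon rsudl tnvi oyf wvnrd cwyz wconl xybni baqa rwvqm eoi
Hunk 2: at line 3 remove [kon,rsudl] add [sjwy,gxjzl] -> 14 lines: ciibk rxr vczed sjwy gxjzl tnvi oyf wvnrd cwyz wconl xybni baqa rwvqm eoi
Hunk 3: at line 7 remove [cwyz,wconl] add [fuwa,qkh,naib] -> 15 lines: ciibk rxr vczed sjwy gxjzl tnvi oyf wvnrd fuwa qkh naib xybni baqa rwvqm eoi
Hunk 4: at line 3 remove [sjwy,gxjzl] add [fpodw] -> 14 lines: ciibk rxr vczed fpodw tnvi oyf wvnrd fuwa qkh naib xybni baqa rwvqm eoi
Hunk 5: at line 8 remove [naib,xybni,baqa] add [tncjg,aja] -> 13 lines: ciibk rxr vczed fpodw tnvi oyf wvnrd fuwa qkh tncjg aja rwvqm eoi
Hunk 6: at line 2 remove [vczed,fpodw] add [tsbdf] -> 12 lines: ciibk rxr tsbdf tnvi oyf wvnrd fuwa qkh tncjg aja rwvqm eoi
Hunk 7: at line 1 remove [rxr,tsbdf,tnvi] add [gtb] -> 10 lines: ciibk gtb oyf wvnrd fuwa qkh tncjg aja rwvqm eoi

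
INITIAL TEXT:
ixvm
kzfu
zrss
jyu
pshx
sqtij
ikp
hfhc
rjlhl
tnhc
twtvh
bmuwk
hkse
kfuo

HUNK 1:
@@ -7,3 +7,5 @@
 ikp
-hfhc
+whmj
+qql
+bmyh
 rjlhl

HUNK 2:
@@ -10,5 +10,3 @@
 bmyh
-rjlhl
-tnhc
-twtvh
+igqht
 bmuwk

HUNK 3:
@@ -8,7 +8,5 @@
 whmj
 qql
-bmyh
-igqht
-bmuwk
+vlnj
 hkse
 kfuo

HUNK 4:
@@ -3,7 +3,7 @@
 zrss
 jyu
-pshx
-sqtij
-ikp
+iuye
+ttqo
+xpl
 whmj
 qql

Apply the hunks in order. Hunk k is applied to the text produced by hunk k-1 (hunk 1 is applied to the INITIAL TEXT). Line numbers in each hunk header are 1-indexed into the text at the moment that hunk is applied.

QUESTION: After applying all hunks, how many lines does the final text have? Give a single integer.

Hunk 1: at line 7 remove [hfhc] add [whmj,qql,bmyh] -> 16 lines: ixvm kzfu zrss jyu pshx sqtij ikp whmj qql bmyh rjlhl tnhc twtvh bmuwk hkse kfuo
Hunk 2: at line 10 remove [rjlhl,tnhc,twtvh] add [igqht] -> 14 lines: ixvm kzfu zrss jyu pshx sqtij ikp whmj qql bmyh igqht bmuwk hkse kfuo
Hunk 3: at line 8 remove [bmyh,igqht,bmuwk] add [vlnj] -> 12 lines: ixvm kzfu zrss jyu pshx sqtij ikp whmj qql vlnj hkse kfuo
Hunk 4: at line 3 remove [pshx,sqtij,ikp] add [iuye,ttqo,xpl] -> 12 lines: ixvm kzfu zrss jyu iuye ttqo xpl whmj qql vlnj hkse kfuo
Final line count: 12

Answer: 12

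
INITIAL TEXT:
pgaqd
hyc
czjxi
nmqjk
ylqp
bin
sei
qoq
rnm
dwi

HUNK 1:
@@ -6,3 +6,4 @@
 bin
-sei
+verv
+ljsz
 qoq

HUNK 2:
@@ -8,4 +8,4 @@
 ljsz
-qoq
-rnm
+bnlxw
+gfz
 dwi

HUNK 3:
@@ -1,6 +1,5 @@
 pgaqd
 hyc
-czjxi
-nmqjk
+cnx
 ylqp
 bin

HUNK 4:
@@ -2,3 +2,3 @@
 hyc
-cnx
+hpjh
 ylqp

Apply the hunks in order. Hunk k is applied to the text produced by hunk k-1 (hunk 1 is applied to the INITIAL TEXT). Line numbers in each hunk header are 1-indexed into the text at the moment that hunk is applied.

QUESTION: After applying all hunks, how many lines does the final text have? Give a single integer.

Hunk 1: at line 6 remove [sei] add [verv,ljsz] -> 11 lines: pgaqd hyc czjxi nmqjk ylqp bin verv ljsz qoq rnm dwi
Hunk 2: at line 8 remove [qoq,rnm] add [bnlxw,gfz] -> 11 lines: pgaqd hyc czjxi nmqjk ylqp bin verv ljsz bnlxw gfz dwi
Hunk 3: at line 1 remove [czjxi,nmqjk] add [cnx] -> 10 lines: pgaqd hyc cnx ylqp bin verv ljsz bnlxw gfz dwi
Hunk 4: at line 2 remove [cnx] add [hpjh] -> 10 lines: pgaqd hyc hpjh ylqp bin verv ljsz bnlxw gfz dwi
Final line count: 10

Answer: 10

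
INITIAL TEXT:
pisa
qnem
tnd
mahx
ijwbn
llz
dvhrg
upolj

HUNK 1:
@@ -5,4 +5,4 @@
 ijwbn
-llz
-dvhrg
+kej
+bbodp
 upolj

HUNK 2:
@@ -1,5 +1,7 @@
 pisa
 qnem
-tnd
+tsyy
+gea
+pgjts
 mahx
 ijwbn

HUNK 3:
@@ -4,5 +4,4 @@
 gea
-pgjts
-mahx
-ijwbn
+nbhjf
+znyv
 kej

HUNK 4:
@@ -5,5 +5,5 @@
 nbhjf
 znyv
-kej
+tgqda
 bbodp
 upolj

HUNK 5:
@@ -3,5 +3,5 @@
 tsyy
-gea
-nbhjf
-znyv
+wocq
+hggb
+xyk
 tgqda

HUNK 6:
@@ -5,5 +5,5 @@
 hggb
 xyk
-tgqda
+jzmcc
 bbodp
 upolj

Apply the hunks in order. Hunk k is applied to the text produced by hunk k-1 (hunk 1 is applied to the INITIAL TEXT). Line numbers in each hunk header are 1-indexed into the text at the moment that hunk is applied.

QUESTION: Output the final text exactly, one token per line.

Answer: pisa
qnem
tsyy
wocq
hggb
xyk
jzmcc
bbodp
upolj

Derivation:
Hunk 1: at line 5 remove [llz,dvhrg] add [kej,bbodp] -> 8 lines: pisa qnem tnd mahx ijwbn kej bbodp upolj
Hunk 2: at line 1 remove [tnd] add [tsyy,gea,pgjts] -> 10 lines: pisa qnem tsyy gea pgjts mahx ijwbn kej bbodp upolj
Hunk 3: at line 4 remove [pgjts,mahx,ijwbn] add [nbhjf,znyv] -> 9 lines: pisa qnem tsyy gea nbhjf znyv kej bbodp upolj
Hunk 4: at line 5 remove [kej] add [tgqda] -> 9 lines: pisa qnem tsyy gea nbhjf znyv tgqda bbodp upolj
Hunk 5: at line 3 remove [gea,nbhjf,znyv] add [wocq,hggb,xyk] -> 9 lines: pisa qnem tsyy wocq hggb xyk tgqda bbodp upolj
Hunk 6: at line 5 remove [tgqda] add [jzmcc] -> 9 lines: pisa qnem tsyy wocq hggb xyk jzmcc bbodp upolj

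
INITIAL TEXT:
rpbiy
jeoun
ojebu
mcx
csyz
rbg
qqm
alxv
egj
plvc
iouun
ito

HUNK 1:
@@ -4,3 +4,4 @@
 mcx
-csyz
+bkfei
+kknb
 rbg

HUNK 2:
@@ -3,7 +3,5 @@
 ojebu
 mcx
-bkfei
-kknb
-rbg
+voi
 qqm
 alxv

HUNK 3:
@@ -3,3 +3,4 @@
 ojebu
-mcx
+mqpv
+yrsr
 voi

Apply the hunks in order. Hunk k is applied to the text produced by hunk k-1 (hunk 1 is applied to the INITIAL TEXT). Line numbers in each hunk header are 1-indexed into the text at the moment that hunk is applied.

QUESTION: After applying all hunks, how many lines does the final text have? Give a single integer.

Hunk 1: at line 4 remove [csyz] add [bkfei,kknb] -> 13 lines: rpbiy jeoun ojebu mcx bkfei kknb rbg qqm alxv egj plvc iouun ito
Hunk 2: at line 3 remove [bkfei,kknb,rbg] add [voi] -> 11 lines: rpbiy jeoun ojebu mcx voi qqm alxv egj plvc iouun ito
Hunk 3: at line 3 remove [mcx] add [mqpv,yrsr] -> 12 lines: rpbiy jeoun ojebu mqpv yrsr voi qqm alxv egj plvc iouun ito
Final line count: 12

Answer: 12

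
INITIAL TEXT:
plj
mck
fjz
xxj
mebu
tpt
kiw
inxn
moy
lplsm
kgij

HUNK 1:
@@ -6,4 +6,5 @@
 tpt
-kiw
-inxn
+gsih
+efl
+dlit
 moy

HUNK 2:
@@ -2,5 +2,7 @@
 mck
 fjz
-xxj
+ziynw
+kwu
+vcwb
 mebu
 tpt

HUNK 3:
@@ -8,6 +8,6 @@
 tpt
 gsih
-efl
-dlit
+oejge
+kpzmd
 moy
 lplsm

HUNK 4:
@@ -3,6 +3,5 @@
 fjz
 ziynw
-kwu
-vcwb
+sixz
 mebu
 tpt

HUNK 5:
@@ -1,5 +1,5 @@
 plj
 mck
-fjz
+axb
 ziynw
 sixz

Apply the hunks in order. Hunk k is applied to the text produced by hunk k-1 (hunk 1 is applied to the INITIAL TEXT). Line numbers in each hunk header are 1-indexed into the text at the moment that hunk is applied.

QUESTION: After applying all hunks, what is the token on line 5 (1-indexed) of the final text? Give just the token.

Hunk 1: at line 6 remove [kiw,inxn] add [gsih,efl,dlit] -> 12 lines: plj mck fjz xxj mebu tpt gsih efl dlit moy lplsm kgij
Hunk 2: at line 2 remove [xxj] add [ziynw,kwu,vcwb] -> 14 lines: plj mck fjz ziynw kwu vcwb mebu tpt gsih efl dlit moy lplsm kgij
Hunk 3: at line 8 remove [efl,dlit] add [oejge,kpzmd] -> 14 lines: plj mck fjz ziynw kwu vcwb mebu tpt gsih oejge kpzmd moy lplsm kgij
Hunk 4: at line 3 remove [kwu,vcwb] add [sixz] -> 13 lines: plj mck fjz ziynw sixz mebu tpt gsih oejge kpzmd moy lplsm kgij
Hunk 5: at line 1 remove [fjz] add [axb] -> 13 lines: plj mck axb ziynw sixz mebu tpt gsih oejge kpzmd moy lplsm kgij
Final line 5: sixz

Answer: sixz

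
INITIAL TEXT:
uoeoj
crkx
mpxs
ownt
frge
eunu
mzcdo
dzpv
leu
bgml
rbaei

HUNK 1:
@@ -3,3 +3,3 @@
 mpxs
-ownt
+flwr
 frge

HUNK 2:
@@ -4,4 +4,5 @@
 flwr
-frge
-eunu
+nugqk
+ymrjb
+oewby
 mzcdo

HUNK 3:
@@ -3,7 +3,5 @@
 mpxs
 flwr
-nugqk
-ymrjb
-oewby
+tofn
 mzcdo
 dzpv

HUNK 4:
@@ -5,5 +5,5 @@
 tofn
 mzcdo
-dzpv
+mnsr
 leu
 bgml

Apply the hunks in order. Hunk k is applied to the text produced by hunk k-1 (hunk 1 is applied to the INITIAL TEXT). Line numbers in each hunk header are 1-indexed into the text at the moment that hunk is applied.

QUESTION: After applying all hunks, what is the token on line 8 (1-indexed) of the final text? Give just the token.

Answer: leu

Derivation:
Hunk 1: at line 3 remove [ownt] add [flwr] -> 11 lines: uoeoj crkx mpxs flwr frge eunu mzcdo dzpv leu bgml rbaei
Hunk 2: at line 4 remove [frge,eunu] add [nugqk,ymrjb,oewby] -> 12 lines: uoeoj crkx mpxs flwr nugqk ymrjb oewby mzcdo dzpv leu bgml rbaei
Hunk 3: at line 3 remove [nugqk,ymrjb,oewby] add [tofn] -> 10 lines: uoeoj crkx mpxs flwr tofn mzcdo dzpv leu bgml rbaei
Hunk 4: at line 5 remove [dzpv] add [mnsr] -> 10 lines: uoeoj crkx mpxs flwr tofn mzcdo mnsr leu bgml rbaei
Final line 8: leu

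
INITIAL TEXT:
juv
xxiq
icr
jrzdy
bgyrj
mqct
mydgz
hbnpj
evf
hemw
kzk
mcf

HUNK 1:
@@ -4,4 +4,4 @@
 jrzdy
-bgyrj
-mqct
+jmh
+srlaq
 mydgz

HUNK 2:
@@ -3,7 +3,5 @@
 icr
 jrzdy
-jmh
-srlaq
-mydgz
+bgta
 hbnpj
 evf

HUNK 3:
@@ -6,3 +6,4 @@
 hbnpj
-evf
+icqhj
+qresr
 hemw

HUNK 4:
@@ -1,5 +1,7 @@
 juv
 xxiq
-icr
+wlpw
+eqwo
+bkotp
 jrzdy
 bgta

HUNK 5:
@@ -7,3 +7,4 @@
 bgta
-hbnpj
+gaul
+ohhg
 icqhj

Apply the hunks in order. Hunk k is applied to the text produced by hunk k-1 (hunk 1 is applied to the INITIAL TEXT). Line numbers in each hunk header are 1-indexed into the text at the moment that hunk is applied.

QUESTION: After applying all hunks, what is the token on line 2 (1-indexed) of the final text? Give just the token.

Hunk 1: at line 4 remove [bgyrj,mqct] add [jmh,srlaq] -> 12 lines: juv xxiq icr jrzdy jmh srlaq mydgz hbnpj evf hemw kzk mcf
Hunk 2: at line 3 remove [jmh,srlaq,mydgz] add [bgta] -> 10 lines: juv xxiq icr jrzdy bgta hbnpj evf hemw kzk mcf
Hunk 3: at line 6 remove [evf] add [icqhj,qresr] -> 11 lines: juv xxiq icr jrzdy bgta hbnpj icqhj qresr hemw kzk mcf
Hunk 4: at line 1 remove [icr] add [wlpw,eqwo,bkotp] -> 13 lines: juv xxiq wlpw eqwo bkotp jrzdy bgta hbnpj icqhj qresr hemw kzk mcf
Hunk 5: at line 7 remove [hbnpj] add [gaul,ohhg] -> 14 lines: juv xxiq wlpw eqwo bkotp jrzdy bgta gaul ohhg icqhj qresr hemw kzk mcf
Final line 2: xxiq

Answer: xxiq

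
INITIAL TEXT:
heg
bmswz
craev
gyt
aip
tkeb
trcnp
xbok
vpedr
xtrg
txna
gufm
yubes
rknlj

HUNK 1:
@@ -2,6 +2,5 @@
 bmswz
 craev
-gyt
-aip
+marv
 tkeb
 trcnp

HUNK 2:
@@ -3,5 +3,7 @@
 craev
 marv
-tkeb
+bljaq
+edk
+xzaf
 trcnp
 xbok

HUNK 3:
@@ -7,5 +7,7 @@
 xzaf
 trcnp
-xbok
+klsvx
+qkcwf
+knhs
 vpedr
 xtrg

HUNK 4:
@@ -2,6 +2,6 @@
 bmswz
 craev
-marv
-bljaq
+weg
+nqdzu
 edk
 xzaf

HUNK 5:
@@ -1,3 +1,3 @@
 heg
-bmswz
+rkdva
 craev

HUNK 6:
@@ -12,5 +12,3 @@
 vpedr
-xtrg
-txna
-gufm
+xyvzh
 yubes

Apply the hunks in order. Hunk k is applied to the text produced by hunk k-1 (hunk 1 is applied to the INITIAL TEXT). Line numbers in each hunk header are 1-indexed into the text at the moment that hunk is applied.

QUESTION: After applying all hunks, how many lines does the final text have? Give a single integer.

Answer: 15

Derivation:
Hunk 1: at line 2 remove [gyt,aip] add [marv] -> 13 lines: heg bmswz craev marv tkeb trcnp xbok vpedr xtrg txna gufm yubes rknlj
Hunk 2: at line 3 remove [tkeb] add [bljaq,edk,xzaf] -> 15 lines: heg bmswz craev marv bljaq edk xzaf trcnp xbok vpedr xtrg txna gufm yubes rknlj
Hunk 3: at line 7 remove [xbok] add [klsvx,qkcwf,knhs] -> 17 lines: heg bmswz craev marv bljaq edk xzaf trcnp klsvx qkcwf knhs vpedr xtrg txna gufm yubes rknlj
Hunk 4: at line 2 remove [marv,bljaq] add [weg,nqdzu] -> 17 lines: heg bmswz craev weg nqdzu edk xzaf trcnp klsvx qkcwf knhs vpedr xtrg txna gufm yubes rknlj
Hunk 5: at line 1 remove [bmswz] add [rkdva] -> 17 lines: heg rkdva craev weg nqdzu edk xzaf trcnp klsvx qkcwf knhs vpedr xtrg txna gufm yubes rknlj
Hunk 6: at line 12 remove [xtrg,txna,gufm] add [xyvzh] -> 15 lines: heg rkdva craev weg nqdzu edk xzaf trcnp klsvx qkcwf knhs vpedr xyvzh yubes rknlj
Final line count: 15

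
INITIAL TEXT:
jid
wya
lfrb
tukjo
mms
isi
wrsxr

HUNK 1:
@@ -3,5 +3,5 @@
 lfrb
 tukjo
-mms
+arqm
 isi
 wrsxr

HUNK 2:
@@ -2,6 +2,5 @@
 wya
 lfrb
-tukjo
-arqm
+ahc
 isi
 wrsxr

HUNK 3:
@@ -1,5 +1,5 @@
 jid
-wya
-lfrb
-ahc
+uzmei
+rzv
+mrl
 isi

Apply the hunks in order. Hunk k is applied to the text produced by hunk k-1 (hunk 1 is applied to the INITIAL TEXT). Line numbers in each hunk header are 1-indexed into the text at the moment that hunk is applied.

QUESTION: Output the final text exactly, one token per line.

Hunk 1: at line 3 remove [mms] add [arqm] -> 7 lines: jid wya lfrb tukjo arqm isi wrsxr
Hunk 2: at line 2 remove [tukjo,arqm] add [ahc] -> 6 lines: jid wya lfrb ahc isi wrsxr
Hunk 3: at line 1 remove [wya,lfrb,ahc] add [uzmei,rzv,mrl] -> 6 lines: jid uzmei rzv mrl isi wrsxr

Answer: jid
uzmei
rzv
mrl
isi
wrsxr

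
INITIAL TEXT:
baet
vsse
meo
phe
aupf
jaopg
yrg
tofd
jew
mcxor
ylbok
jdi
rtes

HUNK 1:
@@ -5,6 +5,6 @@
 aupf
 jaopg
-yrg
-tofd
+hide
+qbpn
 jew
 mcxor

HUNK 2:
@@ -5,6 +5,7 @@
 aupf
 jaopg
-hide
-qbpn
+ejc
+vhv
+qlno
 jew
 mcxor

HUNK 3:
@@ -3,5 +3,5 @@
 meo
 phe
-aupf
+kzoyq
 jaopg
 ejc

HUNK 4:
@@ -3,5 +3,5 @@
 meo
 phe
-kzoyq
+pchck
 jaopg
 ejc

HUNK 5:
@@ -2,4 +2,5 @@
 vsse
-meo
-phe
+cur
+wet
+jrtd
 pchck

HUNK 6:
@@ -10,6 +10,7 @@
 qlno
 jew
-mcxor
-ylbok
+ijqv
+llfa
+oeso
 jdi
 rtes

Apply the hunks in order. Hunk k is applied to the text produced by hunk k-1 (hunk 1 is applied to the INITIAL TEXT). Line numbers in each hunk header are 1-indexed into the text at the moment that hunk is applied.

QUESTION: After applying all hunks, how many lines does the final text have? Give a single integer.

Hunk 1: at line 5 remove [yrg,tofd] add [hide,qbpn] -> 13 lines: baet vsse meo phe aupf jaopg hide qbpn jew mcxor ylbok jdi rtes
Hunk 2: at line 5 remove [hide,qbpn] add [ejc,vhv,qlno] -> 14 lines: baet vsse meo phe aupf jaopg ejc vhv qlno jew mcxor ylbok jdi rtes
Hunk 3: at line 3 remove [aupf] add [kzoyq] -> 14 lines: baet vsse meo phe kzoyq jaopg ejc vhv qlno jew mcxor ylbok jdi rtes
Hunk 4: at line 3 remove [kzoyq] add [pchck] -> 14 lines: baet vsse meo phe pchck jaopg ejc vhv qlno jew mcxor ylbok jdi rtes
Hunk 5: at line 2 remove [meo,phe] add [cur,wet,jrtd] -> 15 lines: baet vsse cur wet jrtd pchck jaopg ejc vhv qlno jew mcxor ylbok jdi rtes
Hunk 6: at line 10 remove [mcxor,ylbok] add [ijqv,llfa,oeso] -> 16 lines: baet vsse cur wet jrtd pchck jaopg ejc vhv qlno jew ijqv llfa oeso jdi rtes
Final line count: 16

Answer: 16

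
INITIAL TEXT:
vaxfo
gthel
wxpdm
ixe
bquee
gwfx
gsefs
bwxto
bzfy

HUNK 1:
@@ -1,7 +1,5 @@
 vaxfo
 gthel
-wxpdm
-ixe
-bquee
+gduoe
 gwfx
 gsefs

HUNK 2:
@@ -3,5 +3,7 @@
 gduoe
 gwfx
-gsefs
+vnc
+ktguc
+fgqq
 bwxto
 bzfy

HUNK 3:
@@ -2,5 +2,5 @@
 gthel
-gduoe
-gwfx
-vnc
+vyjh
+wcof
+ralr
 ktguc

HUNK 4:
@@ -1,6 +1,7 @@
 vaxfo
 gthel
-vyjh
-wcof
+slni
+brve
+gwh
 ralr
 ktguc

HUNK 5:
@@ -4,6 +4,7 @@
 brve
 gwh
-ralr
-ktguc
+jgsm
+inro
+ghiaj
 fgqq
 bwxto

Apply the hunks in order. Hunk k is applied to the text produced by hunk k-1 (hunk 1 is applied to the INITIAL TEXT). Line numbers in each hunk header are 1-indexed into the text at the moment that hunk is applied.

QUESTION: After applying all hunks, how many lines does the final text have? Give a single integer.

Hunk 1: at line 1 remove [wxpdm,ixe,bquee] add [gduoe] -> 7 lines: vaxfo gthel gduoe gwfx gsefs bwxto bzfy
Hunk 2: at line 3 remove [gsefs] add [vnc,ktguc,fgqq] -> 9 lines: vaxfo gthel gduoe gwfx vnc ktguc fgqq bwxto bzfy
Hunk 3: at line 2 remove [gduoe,gwfx,vnc] add [vyjh,wcof,ralr] -> 9 lines: vaxfo gthel vyjh wcof ralr ktguc fgqq bwxto bzfy
Hunk 4: at line 1 remove [vyjh,wcof] add [slni,brve,gwh] -> 10 lines: vaxfo gthel slni brve gwh ralr ktguc fgqq bwxto bzfy
Hunk 5: at line 4 remove [ralr,ktguc] add [jgsm,inro,ghiaj] -> 11 lines: vaxfo gthel slni brve gwh jgsm inro ghiaj fgqq bwxto bzfy
Final line count: 11

Answer: 11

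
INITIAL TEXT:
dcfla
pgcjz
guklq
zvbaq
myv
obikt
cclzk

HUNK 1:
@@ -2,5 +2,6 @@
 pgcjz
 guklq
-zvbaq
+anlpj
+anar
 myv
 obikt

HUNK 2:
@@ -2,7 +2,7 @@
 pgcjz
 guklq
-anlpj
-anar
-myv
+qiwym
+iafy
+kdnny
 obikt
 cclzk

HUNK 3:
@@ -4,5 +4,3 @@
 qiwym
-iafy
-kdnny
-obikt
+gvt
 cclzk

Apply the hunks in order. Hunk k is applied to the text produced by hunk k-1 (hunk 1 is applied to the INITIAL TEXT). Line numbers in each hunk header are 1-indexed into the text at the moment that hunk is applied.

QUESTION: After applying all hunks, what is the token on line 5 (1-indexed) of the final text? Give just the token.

Hunk 1: at line 2 remove [zvbaq] add [anlpj,anar] -> 8 lines: dcfla pgcjz guklq anlpj anar myv obikt cclzk
Hunk 2: at line 2 remove [anlpj,anar,myv] add [qiwym,iafy,kdnny] -> 8 lines: dcfla pgcjz guklq qiwym iafy kdnny obikt cclzk
Hunk 3: at line 4 remove [iafy,kdnny,obikt] add [gvt] -> 6 lines: dcfla pgcjz guklq qiwym gvt cclzk
Final line 5: gvt

Answer: gvt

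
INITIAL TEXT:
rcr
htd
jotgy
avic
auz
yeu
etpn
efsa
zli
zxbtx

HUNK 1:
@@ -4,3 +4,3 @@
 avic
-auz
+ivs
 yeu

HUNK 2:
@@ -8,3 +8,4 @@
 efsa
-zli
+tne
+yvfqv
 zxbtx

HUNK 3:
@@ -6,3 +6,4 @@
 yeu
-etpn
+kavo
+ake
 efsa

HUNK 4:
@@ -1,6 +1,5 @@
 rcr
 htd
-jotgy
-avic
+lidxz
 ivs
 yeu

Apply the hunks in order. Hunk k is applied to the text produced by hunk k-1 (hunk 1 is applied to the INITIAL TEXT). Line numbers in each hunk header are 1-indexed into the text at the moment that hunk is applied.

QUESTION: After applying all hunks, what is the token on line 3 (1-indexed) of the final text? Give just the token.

Hunk 1: at line 4 remove [auz] add [ivs] -> 10 lines: rcr htd jotgy avic ivs yeu etpn efsa zli zxbtx
Hunk 2: at line 8 remove [zli] add [tne,yvfqv] -> 11 lines: rcr htd jotgy avic ivs yeu etpn efsa tne yvfqv zxbtx
Hunk 3: at line 6 remove [etpn] add [kavo,ake] -> 12 lines: rcr htd jotgy avic ivs yeu kavo ake efsa tne yvfqv zxbtx
Hunk 4: at line 1 remove [jotgy,avic] add [lidxz] -> 11 lines: rcr htd lidxz ivs yeu kavo ake efsa tne yvfqv zxbtx
Final line 3: lidxz

Answer: lidxz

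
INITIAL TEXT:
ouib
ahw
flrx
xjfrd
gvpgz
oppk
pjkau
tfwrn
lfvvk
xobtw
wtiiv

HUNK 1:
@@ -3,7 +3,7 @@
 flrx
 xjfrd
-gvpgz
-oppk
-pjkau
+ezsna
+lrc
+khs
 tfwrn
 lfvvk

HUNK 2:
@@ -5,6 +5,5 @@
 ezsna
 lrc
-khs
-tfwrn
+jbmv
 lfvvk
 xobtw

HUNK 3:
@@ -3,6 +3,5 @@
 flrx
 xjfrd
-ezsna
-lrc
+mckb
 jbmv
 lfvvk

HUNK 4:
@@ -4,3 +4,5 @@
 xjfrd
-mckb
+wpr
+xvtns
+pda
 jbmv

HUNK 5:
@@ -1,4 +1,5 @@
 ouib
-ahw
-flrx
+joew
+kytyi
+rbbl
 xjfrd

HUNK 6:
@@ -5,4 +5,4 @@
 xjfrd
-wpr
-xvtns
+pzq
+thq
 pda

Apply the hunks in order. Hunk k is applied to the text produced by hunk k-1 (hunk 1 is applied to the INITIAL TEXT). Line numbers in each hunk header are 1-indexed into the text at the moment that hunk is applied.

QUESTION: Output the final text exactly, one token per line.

Hunk 1: at line 3 remove [gvpgz,oppk,pjkau] add [ezsna,lrc,khs] -> 11 lines: ouib ahw flrx xjfrd ezsna lrc khs tfwrn lfvvk xobtw wtiiv
Hunk 2: at line 5 remove [khs,tfwrn] add [jbmv] -> 10 lines: ouib ahw flrx xjfrd ezsna lrc jbmv lfvvk xobtw wtiiv
Hunk 3: at line 3 remove [ezsna,lrc] add [mckb] -> 9 lines: ouib ahw flrx xjfrd mckb jbmv lfvvk xobtw wtiiv
Hunk 4: at line 4 remove [mckb] add [wpr,xvtns,pda] -> 11 lines: ouib ahw flrx xjfrd wpr xvtns pda jbmv lfvvk xobtw wtiiv
Hunk 5: at line 1 remove [ahw,flrx] add [joew,kytyi,rbbl] -> 12 lines: ouib joew kytyi rbbl xjfrd wpr xvtns pda jbmv lfvvk xobtw wtiiv
Hunk 6: at line 5 remove [wpr,xvtns] add [pzq,thq] -> 12 lines: ouib joew kytyi rbbl xjfrd pzq thq pda jbmv lfvvk xobtw wtiiv

Answer: ouib
joew
kytyi
rbbl
xjfrd
pzq
thq
pda
jbmv
lfvvk
xobtw
wtiiv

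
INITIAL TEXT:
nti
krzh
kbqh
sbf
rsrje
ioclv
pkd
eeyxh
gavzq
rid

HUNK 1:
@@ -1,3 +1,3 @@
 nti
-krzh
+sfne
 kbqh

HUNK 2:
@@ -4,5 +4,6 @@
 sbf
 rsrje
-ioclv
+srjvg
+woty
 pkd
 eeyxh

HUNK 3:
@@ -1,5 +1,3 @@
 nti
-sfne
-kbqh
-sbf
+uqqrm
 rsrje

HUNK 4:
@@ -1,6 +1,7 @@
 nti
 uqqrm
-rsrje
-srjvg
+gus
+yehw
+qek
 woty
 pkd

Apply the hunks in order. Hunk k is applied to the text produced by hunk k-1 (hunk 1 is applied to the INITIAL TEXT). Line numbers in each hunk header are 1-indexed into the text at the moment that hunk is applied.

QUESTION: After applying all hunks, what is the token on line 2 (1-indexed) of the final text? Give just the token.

Answer: uqqrm

Derivation:
Hunk 1: at line 1 remove [krzh] add [sfne] -> 10 lines: nti sfne kbqh sbf rsrje ioclv pkd eeyxh gavzq rid
Hunk 2: at line 4 remove [ioclv] add [srjvg,woty] -> 11 lines: nti sfne kbqh sbf rsrje srjvg woty pkd eeyxh gavzq rid
Hunk 3: at line 1 remove [sfne,kbqh,sbf] add [uqqrm] -> 9 lines: nti uqqrm rsrje srjvg woty pkd eeyxh gavzq rid
Hunk 4: at line 1 remove [rsrje,srjvg] add [gus,yehw,qek] -> 10 lines: nti uqqrm gus yehw qek woty pkd eeyxh gavzq rid
Final line 2: uqqrm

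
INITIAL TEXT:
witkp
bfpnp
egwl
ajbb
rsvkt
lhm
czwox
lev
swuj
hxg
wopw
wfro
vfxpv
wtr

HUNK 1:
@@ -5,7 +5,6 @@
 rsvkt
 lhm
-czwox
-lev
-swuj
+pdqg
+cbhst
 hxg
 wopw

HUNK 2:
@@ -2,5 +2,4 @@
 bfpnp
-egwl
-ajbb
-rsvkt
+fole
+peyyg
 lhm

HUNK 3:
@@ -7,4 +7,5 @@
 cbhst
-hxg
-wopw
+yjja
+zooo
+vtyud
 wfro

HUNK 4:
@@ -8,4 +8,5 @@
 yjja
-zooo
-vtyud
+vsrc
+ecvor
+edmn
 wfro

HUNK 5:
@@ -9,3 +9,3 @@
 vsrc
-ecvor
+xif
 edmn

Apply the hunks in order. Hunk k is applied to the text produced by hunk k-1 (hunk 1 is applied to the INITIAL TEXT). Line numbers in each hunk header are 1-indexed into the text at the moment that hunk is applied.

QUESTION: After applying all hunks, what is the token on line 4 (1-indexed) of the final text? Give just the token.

Hunk 1: at line 5 remove [czwox,lev,swuj] add [pdqg,cbhst] -> 13 lines: witkp bfpnp egwl ajbb rsvkt lhm pdqg cbhst hxg wopw wfro vfxpv wtr
Hunk 2: at line 2 remove [egwl,ajbb,rsvkt] add [fole,peyyg] -> 12 lines: witkp bfpnp fole peyyg lhm pdqg cbhst hxg wopw wfro vfxpv wtr
Hunk 3: at line 7 remove [hxg,wopw] add [yjja,zooo,vtyud] -> 13 lines: witkp bfpnp fole peyyg lhm pdqg cbhst yjja zooo vtyud wfro vfxpv wtr
Hunk 4: at line 8 remove [zooo,vtyud] add [vsrc,ecvor,edmn] -> 14 lines: witkp bfpnp fole peyyg lhm pdqg cbhst yjja vsrc ecvor edmn wfro vfxpv wtr
Hunk 5: at line 9 remove [ecvor] add [xif] -> 14 lines: witkp bfpnp fole peyyg lhm pdqg cbhst yjja vsrc xif edmn wfro vfxpv wtr
Final line 4: peyyg

Answer: peyyg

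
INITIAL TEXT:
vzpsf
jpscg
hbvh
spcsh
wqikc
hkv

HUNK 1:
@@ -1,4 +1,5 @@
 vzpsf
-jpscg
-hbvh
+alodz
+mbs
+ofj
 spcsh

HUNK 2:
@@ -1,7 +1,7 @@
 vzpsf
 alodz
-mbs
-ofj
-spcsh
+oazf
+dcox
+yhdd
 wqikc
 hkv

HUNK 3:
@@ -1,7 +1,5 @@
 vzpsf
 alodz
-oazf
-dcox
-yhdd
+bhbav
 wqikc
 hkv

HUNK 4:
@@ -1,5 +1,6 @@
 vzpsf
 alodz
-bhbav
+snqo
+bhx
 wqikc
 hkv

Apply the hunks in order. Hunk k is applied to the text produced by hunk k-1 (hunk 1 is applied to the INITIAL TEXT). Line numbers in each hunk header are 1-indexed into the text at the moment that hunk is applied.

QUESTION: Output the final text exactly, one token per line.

Hunk 1: at line 1 remove [jpscg,hbvh] add [alodz,mbs,ofj] -> 7 lines: vzpsf alodz mbs ofj spcsh wqikc hkv
Hunk 2: at line 1 remove [mbs,ofj,spcsh] add [oazf,dcox,yhdd] -> 7 lines: vzpsf alodz oazf dcox yhdd wqikc hkv
Hunk 3: at line 1 remove [oazf,dcox,yhdd] add [bhbav] -> 5 lines: vzpsf alodz bhbav wqikc hkv
Hunk 4: at line 1 remove [bhbav] add [snqo,bhx] -> 6 lines: vzpsf alodz snqo bhx wqikc hkv

Answer: vzpsf
alodz
snqo
bhx
wqikc
hkv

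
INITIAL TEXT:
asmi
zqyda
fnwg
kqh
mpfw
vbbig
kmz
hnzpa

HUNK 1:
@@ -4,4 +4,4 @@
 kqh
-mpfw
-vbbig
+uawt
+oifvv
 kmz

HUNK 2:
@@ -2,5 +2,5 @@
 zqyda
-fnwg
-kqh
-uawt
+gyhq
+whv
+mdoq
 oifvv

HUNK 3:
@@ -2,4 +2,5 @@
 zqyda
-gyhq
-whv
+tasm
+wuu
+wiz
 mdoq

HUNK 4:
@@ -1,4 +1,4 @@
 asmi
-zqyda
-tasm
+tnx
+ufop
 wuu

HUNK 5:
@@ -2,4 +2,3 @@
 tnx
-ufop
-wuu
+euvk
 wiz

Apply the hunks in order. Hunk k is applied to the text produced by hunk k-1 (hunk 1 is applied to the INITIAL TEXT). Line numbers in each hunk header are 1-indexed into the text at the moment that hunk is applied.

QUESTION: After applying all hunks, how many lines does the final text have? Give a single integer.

Hunk 1: at line 4 remove [mpfw,vbbig] add [uawt,oifvv] -> 8 lines: asmi zqyda fnwg kqh uawt oifvv kmz hnzpa
Hunk 2: at line 2 remove [fnwg,kqh,uawt] add [gyhq,whv,mdoq] -> 8 lines: asmi zqyda gyhq whv mdoq oifvv kmz hnzpa
Hunk 3: at line 2 remove [gyhq,whv] add [tasm,wuu,wiz] -> 9 lines: asmi zqyda tasm wuu wiz mdoq oifvv kmz hnzpa
Hunk 4: at line 1 remove [zqyda,tasm] add [tnx,ufop] -> 9 lines: asmi tnx ufop wuu wiz mdoq oifvv kmz hnzpa
Hunk 5: at line 2 remove [ufop,wuu] add [euvk] -> 8 lines: asmi tnx euvk wiz mdoq oifvv kmz hnzpa
Final line count: 8

Answer: 8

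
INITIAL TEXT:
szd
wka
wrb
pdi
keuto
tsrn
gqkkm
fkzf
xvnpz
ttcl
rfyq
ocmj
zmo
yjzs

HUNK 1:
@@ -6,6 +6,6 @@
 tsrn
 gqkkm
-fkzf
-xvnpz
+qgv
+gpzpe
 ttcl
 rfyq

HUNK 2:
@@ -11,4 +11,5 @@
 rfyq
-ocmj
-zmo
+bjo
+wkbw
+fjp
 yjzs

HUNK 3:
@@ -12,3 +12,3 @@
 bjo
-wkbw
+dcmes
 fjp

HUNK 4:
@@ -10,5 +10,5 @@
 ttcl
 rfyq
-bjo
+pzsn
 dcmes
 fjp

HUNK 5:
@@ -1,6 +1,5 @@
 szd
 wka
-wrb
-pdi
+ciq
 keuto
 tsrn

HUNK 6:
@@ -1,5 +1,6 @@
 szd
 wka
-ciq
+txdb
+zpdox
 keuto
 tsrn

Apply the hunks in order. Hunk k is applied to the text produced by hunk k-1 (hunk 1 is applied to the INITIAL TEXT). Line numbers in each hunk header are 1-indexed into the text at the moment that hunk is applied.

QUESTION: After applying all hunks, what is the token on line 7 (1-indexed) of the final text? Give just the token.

Hunk 1: at line 6 remove [fkzf,xvnpz] add [qgv,gpzpe] -> 14 lines: szd wka wrb pdi keuto tsrn gqkkm qgv gpzpe ttcl rfyq ocmj zmo yjzs
Hunk 2: at line 11 remove [ocmj,zmo] add [bjo,wkbw,fjp] -> 15 lines: szd wka wrb pdi keuto tsrn gqkkm qgv gpzpe ttcl rfyq bjo wkbw fjp yjzs
Hunk 3: at line 12 remove [wkbw] add [dcmes] -> 15 lines: szd wka wrb pdi keuto tsrn gqkkm qgv gpzpe ttcl rfyq bjo dcmes fjp yjzs
Hunk 4: at line 10 remove [bjo] add [pzsn] -> 15 lines: szd wka wrb pdi keuto tsrn gqkkm qgv gpzpe ttcl rfyq pzsn dcmes fjp yjzs
Hunk 5: at line 1 remove [wrb,pdi] add [ciq] -> 14 lines: szd wka ciq keuto tsrn gqkkm qgv gpzpe ttcl rfyq pzsn dcmes fjp yjzs
Hunk 6: at line 1 remove [ciq] add [txdb,zpdox] -> 15 lines: szd wka txdb zpdox keuto tsrn gqkkm qgv gpzpe ttcl rfyq pzsn dcmes fjp yjzs
Final line 7: gqkkm

Answer: gqkkm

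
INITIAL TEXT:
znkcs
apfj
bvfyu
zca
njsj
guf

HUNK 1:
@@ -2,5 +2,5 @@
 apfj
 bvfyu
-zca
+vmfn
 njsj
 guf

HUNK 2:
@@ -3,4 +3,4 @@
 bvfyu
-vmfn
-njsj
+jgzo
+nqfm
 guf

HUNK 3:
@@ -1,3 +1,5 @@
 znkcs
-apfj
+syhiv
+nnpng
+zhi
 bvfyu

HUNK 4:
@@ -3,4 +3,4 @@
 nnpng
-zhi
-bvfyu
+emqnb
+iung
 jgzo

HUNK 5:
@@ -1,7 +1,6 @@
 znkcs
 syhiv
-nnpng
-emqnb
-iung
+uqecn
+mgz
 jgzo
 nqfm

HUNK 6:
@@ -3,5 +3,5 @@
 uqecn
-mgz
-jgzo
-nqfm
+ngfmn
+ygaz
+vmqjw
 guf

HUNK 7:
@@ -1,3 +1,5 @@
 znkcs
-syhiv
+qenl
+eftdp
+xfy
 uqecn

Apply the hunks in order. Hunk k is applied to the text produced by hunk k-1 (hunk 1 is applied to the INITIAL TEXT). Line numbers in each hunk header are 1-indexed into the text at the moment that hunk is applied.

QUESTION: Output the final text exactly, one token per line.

Answer: znkcs
qenl
eftdp
xfy
uqecn
ngfmn
ygaz
vmqjw
guf

Derivation:
Hunk 1: at line 2 remove [zca] add [vmfn] -> 6 lines: znkcs apfj bvfyu vmfn njsj guf
Hunk 2: at line 3 remove [vmfn,njsj] add [jgzo,nqfm] -> 6 lines: znkcs apfj bvfyu jgzo nqfm guf
Hunk 3: at line 1 remove [apfj] add [syhiv,nnpng,zhi] -> 8 lines: znkcs syhiv nnpng zhi bvfyu jgzo nqfm guf
Hunk 4: at line 3 remove [zhi,bvfyu] add [emqnb,iung] -> 8 lines: znkcs syhiv nnpng emqnb iung jgzo nqfm guf
Hunk 5: at line 1 remove [nnpng,emqnb,iung] add [uqecn,mgz] -> 7 lines: znkcs syhiv uqecn mgz jgzo nqfm guf
Hunk 6: at line 3 remove [mgz,jgzo,nqfm] add [ngfmn,ygaz,vmqjw] -> 7 lines: znkcs syhiv uqecn ngfmn ygaz vmqjw guf
Hunk 7: at line 1 remove [syhiv] add [qenl,eftdp,xfy] -> 9 lines: znkcs qenl eftdp xfy uqecn ngfmn ygaz vmqjw guf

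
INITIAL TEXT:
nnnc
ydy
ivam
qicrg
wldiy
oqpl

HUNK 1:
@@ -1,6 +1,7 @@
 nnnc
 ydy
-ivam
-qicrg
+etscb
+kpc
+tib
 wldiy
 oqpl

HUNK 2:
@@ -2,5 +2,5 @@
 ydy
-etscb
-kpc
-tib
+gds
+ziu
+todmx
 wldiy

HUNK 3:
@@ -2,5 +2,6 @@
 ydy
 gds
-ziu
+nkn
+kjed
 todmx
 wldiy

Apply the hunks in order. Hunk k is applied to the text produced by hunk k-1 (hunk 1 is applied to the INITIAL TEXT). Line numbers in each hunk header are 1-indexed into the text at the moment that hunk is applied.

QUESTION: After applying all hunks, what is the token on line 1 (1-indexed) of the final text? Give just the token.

Hunk 1: at line 1 remove [ivam,qicrg] add [etscb,kpc,tib] -> 7 lines: nnnc ydy etscb kpc tib wldiy oqpl
Hunk 2: at line 2 remove [etscb,kpc,tib] add [gds,ziu,todmx] -> 7 lines: nnnc ydy gds ziu todmx wldiy oqpl
Hunk 3: at line 2 remove [ziu] add [nkn,kjed] -> 8 lines: nnnc ydy gds nkn kjed todmx wldiy oqpl
Final line 1: nnnc

Answer: nnnc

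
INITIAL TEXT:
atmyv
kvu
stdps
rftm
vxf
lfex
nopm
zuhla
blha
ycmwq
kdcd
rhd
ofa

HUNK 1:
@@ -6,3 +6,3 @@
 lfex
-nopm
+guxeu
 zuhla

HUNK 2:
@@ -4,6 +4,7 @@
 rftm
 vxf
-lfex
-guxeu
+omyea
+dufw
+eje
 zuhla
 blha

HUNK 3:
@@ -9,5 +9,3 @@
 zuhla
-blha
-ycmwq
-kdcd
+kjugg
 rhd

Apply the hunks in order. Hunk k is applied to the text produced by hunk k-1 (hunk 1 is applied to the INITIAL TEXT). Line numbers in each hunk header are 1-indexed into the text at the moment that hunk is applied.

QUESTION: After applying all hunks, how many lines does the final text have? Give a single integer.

Hunk 1: at line 6 remove [nopm] add [guxeu] -> 13 lines: atmyv kvu stdps rftm vxf lfex guxeu zuhla blha ycmwq kdcd rhd ofa
Hunk 2: at line 4 remove [lfex,guxeu] add [omyea,dufw,eje] -> 14 lines: atmyv kvu stdps rftm vxf omyea dufw eje zuhla blha ycmwq kdcd rhd ofa
Hunk 3: at line 9 remove [blha,ycmwq,kdcd] add [kjugg] -> 12 lines: atmyv kvu stdps rftm vxf omyea dufw eje zuhla kjugg rhd ofa
Final line count: 12

Answer: 12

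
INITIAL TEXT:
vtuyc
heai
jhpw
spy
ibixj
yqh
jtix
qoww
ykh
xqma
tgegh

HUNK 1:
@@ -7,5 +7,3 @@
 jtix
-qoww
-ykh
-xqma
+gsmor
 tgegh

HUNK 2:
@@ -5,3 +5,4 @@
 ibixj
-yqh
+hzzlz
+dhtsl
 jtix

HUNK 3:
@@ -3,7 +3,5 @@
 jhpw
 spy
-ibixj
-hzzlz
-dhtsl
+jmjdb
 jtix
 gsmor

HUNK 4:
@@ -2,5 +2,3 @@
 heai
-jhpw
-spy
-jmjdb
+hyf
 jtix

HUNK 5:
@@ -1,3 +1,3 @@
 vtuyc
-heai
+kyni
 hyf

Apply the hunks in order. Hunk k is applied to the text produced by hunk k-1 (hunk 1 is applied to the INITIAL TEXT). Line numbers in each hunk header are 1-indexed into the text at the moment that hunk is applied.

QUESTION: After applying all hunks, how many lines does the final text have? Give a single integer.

Answer: 6

Derivation:
Hunk 1: at line 7 remove [qoww,ykh,xqma] add [gsmor] -> 9 lines: vtuyc heai jhpw spy ibixj yqh jtix gsmor tgegh
Hunk 2: at line 5 remove [yqh] add [hzzlz,dhtsl] -> 10 lines: vtuyc heai jhpw spy ibixj hzzlz dhtsl jtix gsmor tgegh
Hunk 3: at line 3 remove [ibixj,hzzlz,dhtsl] add [jmjdb] -> 8 lines: vtuyc heai jhpw spy jmjdb jtix gsmor tgegh
Hunk 4: at line 2 remove [jhpw,spy,jmjdb] add [hyf] -> 6 lines: vtuyc heai hyf jtix gsmor tgegh
Hunk 5: at line 1 remove [heai] add [kyni] -> 6 lines: vtuyc kyni hyf jtix gsmor tgegh
Final line count: 6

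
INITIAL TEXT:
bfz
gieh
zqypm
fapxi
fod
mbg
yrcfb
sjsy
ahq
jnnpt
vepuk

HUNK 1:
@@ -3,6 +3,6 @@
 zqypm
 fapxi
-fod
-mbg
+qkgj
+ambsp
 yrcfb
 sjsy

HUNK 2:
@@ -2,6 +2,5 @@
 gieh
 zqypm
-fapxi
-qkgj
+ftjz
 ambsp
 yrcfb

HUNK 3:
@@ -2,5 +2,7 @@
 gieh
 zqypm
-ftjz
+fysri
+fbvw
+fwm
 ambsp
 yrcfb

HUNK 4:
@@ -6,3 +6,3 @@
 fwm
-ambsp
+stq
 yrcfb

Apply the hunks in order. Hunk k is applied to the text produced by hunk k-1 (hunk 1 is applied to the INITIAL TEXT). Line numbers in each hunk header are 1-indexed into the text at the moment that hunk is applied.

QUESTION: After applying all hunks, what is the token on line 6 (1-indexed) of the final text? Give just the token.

Answer: fwm

Derivation:
Hunk 1: at line 3 remove [fod,mbg] add [qkgj,ambsp] -> 11 lines: bfz gieh zqypm fapxi qkgj ambsp yrcfb sjsy ahq jnnpt vepuk
Hunk 2: at line 2 remove [fapxi,qkgj] add [ftjz] -> 10 lines: bfz gieh zqypm ftjz ambsp yrcfb sjsy ahq jnnpt vepuk
Hunk 3: at line 2 remove [ftjz] add [fysri,fbvw,fwm] -> 12 lines: bfz gieh zqypm fysri fbvw fwm ambsp yrcfb sjsy ahq jnnpt vepuk
Hunk 4: at line 6 remove [ambsp] add [stq] -> 12 lines: bfz gieh zqypm fysri fbvw fwm stq yrcfb sjsy ahq jnnpt vepuk
Final line 6: fwm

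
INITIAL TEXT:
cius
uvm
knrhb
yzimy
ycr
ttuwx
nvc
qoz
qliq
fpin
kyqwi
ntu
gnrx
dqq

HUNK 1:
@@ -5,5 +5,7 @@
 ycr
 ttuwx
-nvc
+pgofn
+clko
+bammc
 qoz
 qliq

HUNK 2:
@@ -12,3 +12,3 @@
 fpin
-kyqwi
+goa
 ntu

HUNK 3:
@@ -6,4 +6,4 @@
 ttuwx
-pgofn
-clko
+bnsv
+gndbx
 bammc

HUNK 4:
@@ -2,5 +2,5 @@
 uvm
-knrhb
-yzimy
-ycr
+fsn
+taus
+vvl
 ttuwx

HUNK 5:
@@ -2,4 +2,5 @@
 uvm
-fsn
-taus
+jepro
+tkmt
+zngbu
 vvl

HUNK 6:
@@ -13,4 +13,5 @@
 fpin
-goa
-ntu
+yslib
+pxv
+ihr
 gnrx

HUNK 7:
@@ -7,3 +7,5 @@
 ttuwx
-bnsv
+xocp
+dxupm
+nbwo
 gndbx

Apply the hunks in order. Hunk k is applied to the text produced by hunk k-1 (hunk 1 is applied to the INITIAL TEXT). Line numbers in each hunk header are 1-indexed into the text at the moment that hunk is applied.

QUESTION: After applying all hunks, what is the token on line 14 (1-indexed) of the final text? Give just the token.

Answer: qliq

Derivation:
Hunk 1: at line 5 remove [nvc] add [pgofn,clko,bammc] -> 16 lines: cius uvm knrhb yzimy ycr ttuwx pgofn clko bammc qoz qliq fpin kyqwi ntu gnrx dqq
Hunk 2: at line 12 remove [kyqwi] add [goa] -> 16 lines: cius uvm knrhb yzimy ycr ttuwx pgofn clko bammc qoz qliq fpin goa ntu gnrx dqq
Hunk 3: at line 6 remove [pgofn,clko] add [bnsv,gndbx] -> 16 lines: cius uvm knrhb yzimy ycr ttuwx bnsv gndbx bammc qoz qliq fpin goa ntu gnrx dqq
Hunk 4: at line 2 remove [knrhb,yzimy,ycr] add [fsn,taus,vvl] -> 16 lines: cius uvm fsn taus vvl ttuwx bnsv gndbx bammc qoz qliq fpin goa ntu gnrx dqq
Hunk 5: at line 2 remove [fsn,taus] add [jepro,tkmt,zngbu] -> 17 lines: cius uvm jepro tkmt zngbu vvl ttuwx bnsv gndbx bammc qoz qliq fpin goa ntu gnrx dqq
Hunk 6: at line 13 remove [goa,ntu] add [yslib,pxv,ihr] -> 18 lines: cius uvm jepro tkmt zngbu vvl ttuwx bnsv gndbx bammc qoz qliq fpin yslib pxv ihr gnrx dqq
Hunk 7: at line 7 remove [bnsv] add [xocp,dxupm,nbwo] -> 20 lines: cius uvm jepro tkmt zngbu vvl ttuwx xocp dxupm nbwo gndbx bammc qoz qliq fpin yslib pxv ihr gnrx dqq
Final line 14: qliq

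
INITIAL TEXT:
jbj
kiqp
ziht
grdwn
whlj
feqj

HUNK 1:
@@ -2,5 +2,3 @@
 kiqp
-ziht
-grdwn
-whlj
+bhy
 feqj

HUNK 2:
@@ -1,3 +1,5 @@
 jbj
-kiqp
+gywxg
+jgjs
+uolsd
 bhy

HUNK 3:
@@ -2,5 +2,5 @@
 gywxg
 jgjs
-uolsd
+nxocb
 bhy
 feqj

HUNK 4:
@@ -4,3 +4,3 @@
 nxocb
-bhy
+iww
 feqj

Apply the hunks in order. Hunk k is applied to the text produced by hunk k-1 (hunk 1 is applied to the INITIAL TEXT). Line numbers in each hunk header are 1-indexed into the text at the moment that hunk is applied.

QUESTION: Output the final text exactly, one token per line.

Hunk 1: at line 2 remove [ziht,grdwn,whlj] add [bhy] -> 4 lines: jbj kiqp bhy feqj
Hunk 2: at line 1 remove [kiqp] add [gywxg,jgjs,uolsd] -> 6 lines: jbj gywxg jgjs uolsd bhy feqj
Hunk 3: at line 2 remove [uolsd] add [nxocb] -> 6 lines: jbj gywxg jgjs nxocb bhy feqj
Hunk 4: at line 4 remove [bhy] add [iww] -> 6 lines: jbj gywxg jgjs nxocb iww feqj

Answer: jbj
gywxg
jgjs
nxocb
iww
feqj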